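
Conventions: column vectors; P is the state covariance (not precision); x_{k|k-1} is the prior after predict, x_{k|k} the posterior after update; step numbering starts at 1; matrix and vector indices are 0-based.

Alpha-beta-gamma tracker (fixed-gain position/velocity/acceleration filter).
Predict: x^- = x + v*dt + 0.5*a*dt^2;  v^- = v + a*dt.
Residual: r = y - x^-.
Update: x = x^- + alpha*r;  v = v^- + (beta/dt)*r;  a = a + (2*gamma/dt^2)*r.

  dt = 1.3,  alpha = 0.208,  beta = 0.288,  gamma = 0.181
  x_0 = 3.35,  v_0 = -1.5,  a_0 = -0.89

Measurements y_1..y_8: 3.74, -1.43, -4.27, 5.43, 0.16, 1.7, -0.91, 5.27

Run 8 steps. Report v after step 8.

v_post = 0.9485

step 1: x_pred=0.6479  r=3.0921  x^+=1.2911  v^+=-1.9720  a^+=-0.2277
step 2: x_pred=-1.4649  r=0.0349  x^+=-1.4576  v^+=-2.2602  a^+=-0.2202
step 3: x_pred=-4.5820  r=0.3120  x^+=-4.5171  v^+=-2.4774  a^+=-0.1534
step 4: x_pred=-7.8673  r=13.2973  x^+=-5.1015  v^+=0.2691  a^+=2.6949
step 5: x_pred=-2.4744  r=2.6344  x^+=-1.9265  v^+=4.3561  a^+=3.2592
step 6: x_pred=6.4906  r=-4.7906  x^+=5.4941  v^+=7.5319  a^+=2.2331
step 7: x_pred=17.1725  r=-18.0825  x^+=13.4113  v^+=6.4289  a^+=-1.6402
step 8: x_pred=20.3829  r=-15.1129  x^+=17.2394  v^+=0.9485  a^+=-4.8774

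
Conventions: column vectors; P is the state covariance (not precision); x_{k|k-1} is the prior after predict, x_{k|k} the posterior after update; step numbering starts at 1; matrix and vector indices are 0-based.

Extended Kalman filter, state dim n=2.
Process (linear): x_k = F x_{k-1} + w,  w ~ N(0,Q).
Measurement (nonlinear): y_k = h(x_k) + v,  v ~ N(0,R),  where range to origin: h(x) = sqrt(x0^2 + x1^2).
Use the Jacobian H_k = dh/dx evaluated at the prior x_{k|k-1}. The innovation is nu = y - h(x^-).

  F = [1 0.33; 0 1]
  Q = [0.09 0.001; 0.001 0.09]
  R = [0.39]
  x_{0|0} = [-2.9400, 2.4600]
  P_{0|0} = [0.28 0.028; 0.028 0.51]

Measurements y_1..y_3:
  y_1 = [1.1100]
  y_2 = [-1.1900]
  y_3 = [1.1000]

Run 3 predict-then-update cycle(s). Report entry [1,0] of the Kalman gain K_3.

K[1,0] = 0.4692

step 1: x^-=[-2.1282, 2.4600]  P^-=[0.4440 0.1973; 0.1973 0.6000]  H_jac=[-0.6543 0.7563]  S=[0.7280]  K=[-0.1941; 0.4460]  nu=[-2.1428]  x^+=[-1.7123, 1.5043]  P^+=[0.4166 0.2603; 0.2603 0.4552]
step 2: x^-=[-1.2159, 1.5043]  P^-=[0.7280 0.4115; 0.4115 0.5452]  H_jac=[-0.6286 0.7777]  S=[0.6050]  K=[-0.2273; 0.2732]  nu=[-3.1243]  x^+=[-0.5056, 0.6506]  P^+=[0.6967 0.4491; 0.4491 0.5000]
step 3: x^-=[-0.2909, 0.6506]  P^-=[1.1376 0.6151; 0.6151 0.5900]  H_jac=[-0.4082 0.9129]  S=[0.6128]  K=[0.1586; 0.4692]  nu=[0.3873]  x^+=[-0.2295, 0.8324]  P^+=[1.1222 0.5695; 0.5695 0.4551]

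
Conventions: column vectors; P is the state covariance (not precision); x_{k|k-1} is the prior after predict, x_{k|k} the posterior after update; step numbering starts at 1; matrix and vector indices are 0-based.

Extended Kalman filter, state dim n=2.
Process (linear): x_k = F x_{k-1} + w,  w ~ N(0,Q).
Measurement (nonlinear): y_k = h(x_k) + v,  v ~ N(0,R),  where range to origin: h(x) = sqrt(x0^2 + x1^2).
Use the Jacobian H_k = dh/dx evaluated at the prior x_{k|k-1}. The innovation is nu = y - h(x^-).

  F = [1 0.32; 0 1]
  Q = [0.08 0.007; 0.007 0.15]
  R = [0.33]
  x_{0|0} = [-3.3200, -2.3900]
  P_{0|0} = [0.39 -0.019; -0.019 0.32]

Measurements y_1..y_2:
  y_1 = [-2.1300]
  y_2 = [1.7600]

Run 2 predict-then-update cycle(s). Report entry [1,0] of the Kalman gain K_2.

K[1,0] = -0.0220

step 1: x^-=[-4.0848, -2.3900]  P^-=[0.4906 0.0904; 0.0904 0.4700]  H_jac=[-0.8631 -0.5050]  S=[0.8942]  K=[-0.5246; -0.3527]  nu=[-6.8626]  x^+=[-0.4845, 0.0305]  P^+=[0.2445 -0.0751; -0.0751 0.3588]
step 2: x^-=[-0.4747, 0.0305]  P^-=[0.3132 0.0467; 0.0467 0.5088]  H_jac=[-0.9979 0.0641]  S=[0.6380]  K=[-0.4852; -0.0220]  nu=[1.2843]  x^+=[-1.0978, 0.0023]  P^+=[0.1630 0.0399; 0.0399 0.5085]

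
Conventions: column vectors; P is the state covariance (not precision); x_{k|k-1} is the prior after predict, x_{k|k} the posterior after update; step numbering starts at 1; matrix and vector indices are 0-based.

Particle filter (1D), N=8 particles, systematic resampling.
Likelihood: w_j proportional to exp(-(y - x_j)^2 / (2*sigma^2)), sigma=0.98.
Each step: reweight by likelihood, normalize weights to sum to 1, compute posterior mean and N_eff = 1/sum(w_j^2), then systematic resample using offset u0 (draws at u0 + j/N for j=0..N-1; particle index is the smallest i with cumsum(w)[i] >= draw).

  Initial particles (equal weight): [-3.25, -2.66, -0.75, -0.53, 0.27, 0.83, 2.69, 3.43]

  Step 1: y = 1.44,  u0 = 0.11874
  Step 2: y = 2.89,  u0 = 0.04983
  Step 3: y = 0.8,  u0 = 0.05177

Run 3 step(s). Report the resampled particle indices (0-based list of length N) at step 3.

resampled_idx = [0, 0, 0, 0, 1, 2, 4, 5]

step 1: w=[0.0000, 0.0001, 0.0392, 0.0631, 0.2335, 0.3923, 0.2111, 0.0606]  mean=1.1013  Neff=3.8135  idx=[4, 4, 5, 5, 5, 6, 6, 7]
step 2: w=[0.0088, 0.0088, 0.0343, 0.0343, 0.0343, 0.3057, 0.3057, 0.2682]  mean=2.6549  Neff=3.8087  idx=[2, 5, 5, 5, 6, 6, 7, 7]
step 3: w=[0.5454, 0.0850, 0.0850, 0.0850, 0.0850, 0.0850, 0.0149, 0.0149]  mean=1.6976  Neff=2.9942  idx=[0, 0, 0, 0, 1, 2, 4, 5]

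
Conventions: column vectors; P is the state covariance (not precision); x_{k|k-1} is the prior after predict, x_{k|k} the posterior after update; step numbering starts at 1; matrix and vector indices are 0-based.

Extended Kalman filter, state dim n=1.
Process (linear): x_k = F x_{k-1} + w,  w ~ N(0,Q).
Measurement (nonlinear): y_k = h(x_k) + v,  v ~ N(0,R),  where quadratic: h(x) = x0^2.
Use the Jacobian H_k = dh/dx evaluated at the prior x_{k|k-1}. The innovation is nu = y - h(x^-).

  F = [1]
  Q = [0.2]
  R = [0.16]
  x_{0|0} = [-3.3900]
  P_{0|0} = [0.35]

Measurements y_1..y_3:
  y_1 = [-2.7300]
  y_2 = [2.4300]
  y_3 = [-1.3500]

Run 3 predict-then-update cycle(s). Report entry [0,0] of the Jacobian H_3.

step 1: x^-=[-3.3900]  P^-=[0.5500]  H_jac=[-6.7800]  S=[25.4426]  K=[-0.1466]  nu=[-14.2221]  x^+=[-1.3055]  P^+=[0.0035]
step 2: x^-=[-1.3055]  P^-=[0.2035]  H_jac=[-2.6111]  S=[1.5471]  K=[-0.3434]  nu=[0.7256]  x^+=[-1.5547]  P^+=[0.0210]
step 3: x^-=[-1.5547]  P^-=[0.2210]  H_jac=[-3.1094]  S=[2.2971]  K=[-0.2992]  nu=[-3.7670]  x^+=[-0.4276]  P^+=[0.0154]

H_jac[0,0] = -3.1094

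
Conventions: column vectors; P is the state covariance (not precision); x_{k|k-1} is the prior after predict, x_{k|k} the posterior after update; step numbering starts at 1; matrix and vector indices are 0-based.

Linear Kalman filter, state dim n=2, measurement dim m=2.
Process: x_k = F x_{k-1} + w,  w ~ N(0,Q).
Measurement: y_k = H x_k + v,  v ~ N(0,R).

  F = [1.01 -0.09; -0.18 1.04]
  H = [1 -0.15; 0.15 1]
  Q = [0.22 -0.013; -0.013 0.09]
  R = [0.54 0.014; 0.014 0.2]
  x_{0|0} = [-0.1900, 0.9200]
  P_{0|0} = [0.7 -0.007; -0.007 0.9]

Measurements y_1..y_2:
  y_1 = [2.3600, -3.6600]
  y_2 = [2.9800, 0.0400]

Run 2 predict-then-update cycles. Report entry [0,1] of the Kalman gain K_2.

step 1: x^-=[-0.2747, 0.9910]  P^-=[0.9426 -0.2320; -0.2320 1.0887]  S=[1.5767 -0.2347; -0.2347 1.2404]  K=[0.6267 0.0455; -0.1278 0.8255]  nu=[2.7833, -4.6098]  x^+=[1.2597, -3.1703]  P^+=[0.3342 -0.0322; -0.0322 0.1682]
step 2: x^-=[1.5576, -3.5239]  P^-=[0.5682 -0.1239; -0.1239 0.2948]  S=[1.1520 -0.0661; -0.0661 0.4704]  K=[0.5087 -0.0107; -0.1132 0.5713]  nu=[0.8938, 3.3302]  x^+=[1.9766, -1.7226]  P^+=[0.2693 -0.0354; -0.0354 0.1180]

K[0,1] = -0.0107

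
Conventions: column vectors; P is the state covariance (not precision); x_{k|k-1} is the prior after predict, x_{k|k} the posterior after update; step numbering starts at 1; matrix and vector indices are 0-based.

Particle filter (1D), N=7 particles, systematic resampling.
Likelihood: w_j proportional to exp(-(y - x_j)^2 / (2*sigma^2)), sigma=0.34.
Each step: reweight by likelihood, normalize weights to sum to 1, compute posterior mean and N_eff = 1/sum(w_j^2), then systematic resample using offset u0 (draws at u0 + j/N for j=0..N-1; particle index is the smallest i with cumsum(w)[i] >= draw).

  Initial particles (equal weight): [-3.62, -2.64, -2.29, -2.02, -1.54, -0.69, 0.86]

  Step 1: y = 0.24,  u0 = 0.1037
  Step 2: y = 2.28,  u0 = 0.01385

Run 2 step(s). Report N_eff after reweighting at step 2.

N_eff = 6.0000

step 1: w=[0.0000, 0.0000, 0.0000, 0.0000, 0.0000, 0.1112, 0.8888]  mean=0.6876  Neff=1.2464  idx=[5, 6, 6, 6, 6, 6, 6]
step 2: w=[0.0000, 0.1667, 0.1667, 0.1667, 0.1667, 0.1667, 0.1667]  mean=0.8600  Neff=6.0000  idx=[1, 1, 2, 3, 4, 5, 6]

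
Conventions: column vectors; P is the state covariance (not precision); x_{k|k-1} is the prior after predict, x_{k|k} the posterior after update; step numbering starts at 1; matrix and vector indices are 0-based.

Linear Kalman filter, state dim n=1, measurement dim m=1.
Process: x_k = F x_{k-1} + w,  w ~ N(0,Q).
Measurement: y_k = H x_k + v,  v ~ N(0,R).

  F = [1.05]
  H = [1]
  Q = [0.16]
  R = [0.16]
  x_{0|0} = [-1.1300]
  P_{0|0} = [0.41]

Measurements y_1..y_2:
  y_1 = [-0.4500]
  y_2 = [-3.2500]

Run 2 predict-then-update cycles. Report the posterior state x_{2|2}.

step 1: x^-=[-1.1865]  P^-=[0.6120]  S=[0.7720]  K=[0.7928]  nu=[0.7365]  x^+=[-0.6026]  P^+=[0.1268]
step 2: x^-=[-0.6328]  P^-=[0.2998]  S=[0.4598]  K=[0.6521]  nu=[-2.6172]  x^+=[-2.3393]  P^+=[0.1043]

x_post = [-2.3393]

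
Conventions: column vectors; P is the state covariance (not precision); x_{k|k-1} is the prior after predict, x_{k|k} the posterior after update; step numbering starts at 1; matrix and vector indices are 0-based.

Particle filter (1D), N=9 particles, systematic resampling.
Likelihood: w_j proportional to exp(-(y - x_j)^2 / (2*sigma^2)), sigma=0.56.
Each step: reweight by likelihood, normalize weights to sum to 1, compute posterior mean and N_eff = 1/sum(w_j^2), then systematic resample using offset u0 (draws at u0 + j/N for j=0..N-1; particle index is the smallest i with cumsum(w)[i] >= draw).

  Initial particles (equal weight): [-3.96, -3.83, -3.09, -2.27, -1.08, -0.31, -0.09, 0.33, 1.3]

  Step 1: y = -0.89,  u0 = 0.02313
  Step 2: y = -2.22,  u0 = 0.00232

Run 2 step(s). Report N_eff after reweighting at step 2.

N_eff = 2.1520

step 1: w=[0.0000, 0.0000, 0.0002, 0.0236, 0.4647, 0.2879, 0.1774, 0.0459, 0.0002]  mean=-0.6460  Neff=3.0031  idx=[3, 4, 4, 4, 4, 5, 5, 6, 6]
step 2: w=[0.6609, 0.0836, 0.0836, 0.0836, 0.0836, 0.0020, 0.0020, 0.0005, 0.0005]  mean=-1.8625  Neff=2.1520  idx=[0, 0, 0, 0, 0, 0, 1, 2, 3]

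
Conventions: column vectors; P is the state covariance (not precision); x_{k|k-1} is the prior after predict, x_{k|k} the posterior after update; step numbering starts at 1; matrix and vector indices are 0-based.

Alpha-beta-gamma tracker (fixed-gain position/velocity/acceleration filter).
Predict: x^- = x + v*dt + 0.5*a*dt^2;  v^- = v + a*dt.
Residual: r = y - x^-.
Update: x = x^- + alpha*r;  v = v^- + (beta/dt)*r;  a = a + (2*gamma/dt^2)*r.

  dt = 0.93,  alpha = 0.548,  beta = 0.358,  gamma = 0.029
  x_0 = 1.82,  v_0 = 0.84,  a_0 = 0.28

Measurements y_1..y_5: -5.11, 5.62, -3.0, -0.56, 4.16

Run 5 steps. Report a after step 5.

a_post = 0.3455

step 1: x_pred=2.7223  r=-7.8323  x^+=-1.5698  v^+=-1.9146  a^+=-0.2452
step 2: x_pred=-3.4564  r=9.0764  x^+=1.5174  v^+=1.3513  a^+=0.3634
step 3: x_pred=2.9313  r=-5.9313  x^+=-0.3191  v^+=-0.5940  a^+=-0.0343
step 4: x_pred=-0.8863  r=0.3263  x^+=-0.7075  v^+=-0.5003  a^+=-0.0124
step 5: x_pred=-1.1781  r=5.3381  x^+=1.7472  v^+=1.5430  a^+=0.3455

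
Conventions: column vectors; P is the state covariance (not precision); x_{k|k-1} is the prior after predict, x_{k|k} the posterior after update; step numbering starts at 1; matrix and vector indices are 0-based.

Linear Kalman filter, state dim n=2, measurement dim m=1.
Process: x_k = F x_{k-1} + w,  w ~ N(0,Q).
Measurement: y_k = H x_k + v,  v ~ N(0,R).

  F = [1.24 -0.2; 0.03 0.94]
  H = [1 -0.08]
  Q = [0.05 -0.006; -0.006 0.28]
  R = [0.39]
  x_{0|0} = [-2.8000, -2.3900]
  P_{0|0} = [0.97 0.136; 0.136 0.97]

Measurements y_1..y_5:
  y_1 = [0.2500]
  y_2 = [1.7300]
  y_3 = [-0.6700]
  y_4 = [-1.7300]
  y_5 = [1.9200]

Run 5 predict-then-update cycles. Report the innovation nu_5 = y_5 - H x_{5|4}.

innov = [2.6057]

step 1: x^-=[-2.9940, -2.3306]  P^-=[1.5128 0.0054; 0.0054 1.1456]  S=[1.9093]  K=[0.7921; -0.0452]  nu=[3.0576]  x^+=[-0.5720, -2.4687]  P^+=[0.3148 0.0737; 0.0737 1.1417]
step 2: x^-=[-0.2156, -2.3377]  P^-=[0.5432 -0.1234; -0.1234 1.2933]  S=[0.9612]  K=[0.5754; -0.2361]  nu=[1.7586]  x^+=[0.7962, -2.7529]  P^+=[0.2250 0.0071; 0.0071 1.2397]
step 3: x^-=[1.5379, -2.5638]  P^-=[0.4420 -0.2225; -0.2225 1.3760]  S=[0.8764]  K=[0.5246; -0.3794]  nu=[-2.4130]  x^+=[0.2720, -1.6482]  P^+=[0.2008 -0.0480; -0.0480 1.2498]
step 4: x^-=[0.6669, -1.5411]  P^-=[0.4325 -0.2892; -0.2892 1.3818]  S=[0.8776]  K=[0.5192; -0.4555]  nu=[-2.5202]  x^+=[-0.6415, -0.3933]  P^+=[0.1959 -0.0816; -0.0816 1.1998]
step 5: x^-=[-0.7168, -0.3890]  P^-=[0.4398 -0.3189; -0.3189 1.3357]  S=[0.8894]  K=[0.5232; -0.4788]  nu=[2.6057]  x^+=[0.6464, -1.6365]  P^+=[0.1963 -0.0962; -0.0962 1.1318]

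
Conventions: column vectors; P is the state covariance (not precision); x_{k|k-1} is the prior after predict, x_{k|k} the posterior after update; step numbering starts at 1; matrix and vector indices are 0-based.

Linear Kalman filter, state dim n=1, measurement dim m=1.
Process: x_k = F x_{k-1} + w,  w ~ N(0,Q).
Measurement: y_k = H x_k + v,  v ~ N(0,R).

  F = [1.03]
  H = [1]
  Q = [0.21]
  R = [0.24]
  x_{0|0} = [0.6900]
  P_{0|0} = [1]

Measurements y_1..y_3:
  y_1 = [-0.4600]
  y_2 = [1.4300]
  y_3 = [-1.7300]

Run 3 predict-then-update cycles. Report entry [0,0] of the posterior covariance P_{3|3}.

step 1: x^-=[0.7107]  P^-=[1.2709]  S=[1.5109]  K=[0.8412]  nu=[-1.1707]  x^+=[-0.2740]  P^+=[0.2019]
step 2: x^-=[-0.2823]  P^-=[0.4242]  S=[0.6642]  K=[0.6386]  nu=[1.7123]  x^+=[0.8113]  P^+=[0.1533]
step 3: x^-=[0.8356]  P^-=[0.3726]  S=[0.6126]  K=[0.6082]  nu=[-2.5656]  x^+=[-0.7249]  P^+=[0.1460]

P_post[0,0] = 0.1460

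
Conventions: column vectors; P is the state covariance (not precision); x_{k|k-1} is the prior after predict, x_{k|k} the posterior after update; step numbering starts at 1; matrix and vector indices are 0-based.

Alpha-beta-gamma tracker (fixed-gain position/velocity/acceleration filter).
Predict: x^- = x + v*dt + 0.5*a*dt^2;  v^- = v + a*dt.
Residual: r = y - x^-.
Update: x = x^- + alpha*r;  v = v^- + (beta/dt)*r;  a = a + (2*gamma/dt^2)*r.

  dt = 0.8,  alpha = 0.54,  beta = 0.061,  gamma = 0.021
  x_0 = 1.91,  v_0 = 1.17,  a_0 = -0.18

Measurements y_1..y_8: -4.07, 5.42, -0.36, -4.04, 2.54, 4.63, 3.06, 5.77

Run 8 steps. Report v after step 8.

step 1: x_pred=2.7884  r=-6.8584  x^+=-0.9151  v^+=0.5030  a^+=-0.6301
step 2: x_pred=-0.7143  r=6.1343  x^+=2.5982  v^+=0.4667  a^+=-0.2275
step 3: x_pred=2.8988  r=-3.2588  x^+=1.1390  v^+=0.0362  a^+=-0.4414
step 4: x_pred=1.0268  r=-5.0668  x^+=-1.7093  v^+=-0.7032  a^+=-0.7739
step 5: x_pred=-2.5195  r=5.0595  x^+=0.2126  v^+=-0.9365  a^+=-0.4419
step 6: x_pred=-0.6780  r=5.3080  x^+=2.1883  v^+=-0.8853  a^+=-0.0935
step 7: x_pred=1.4502  r=1.6098  x^+=2.3195  v^+=-0.8373  a^+=0.0121
step 8: x_pred=1.6535  r=4.1165  x^+=3.8764  v^+=-0.5138  a^+=0.2823

v_post = -0.5138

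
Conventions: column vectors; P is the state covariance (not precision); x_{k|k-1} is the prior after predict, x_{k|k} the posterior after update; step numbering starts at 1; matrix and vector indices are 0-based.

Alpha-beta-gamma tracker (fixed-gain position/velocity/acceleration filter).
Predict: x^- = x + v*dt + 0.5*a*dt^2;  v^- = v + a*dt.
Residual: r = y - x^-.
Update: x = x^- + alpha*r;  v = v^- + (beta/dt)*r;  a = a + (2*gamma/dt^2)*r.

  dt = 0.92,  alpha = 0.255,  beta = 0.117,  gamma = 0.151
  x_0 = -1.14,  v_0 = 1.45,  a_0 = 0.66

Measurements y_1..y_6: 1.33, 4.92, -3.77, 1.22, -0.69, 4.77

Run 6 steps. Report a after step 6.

step 1: x_pred=0.4733  r=0.8567  x^+=0.6918  v^+=2.1661  a^+=0.9657
step 2: x_pred=3.0933  r=1.8267  x^+=3.5591  v^+=3.2869  a^+=1.6174
step 3: x_pred=7.2675  r=-11.0375  x^+=4.4530  v^+=3.3712  a^+=-2.3208
step 4: x_pred=6.5723  r=-5.3523  x^+=5.2075  v^+=0.5554  a^+=-4.2305
step 5: x_pred=3.9281  r=-4.6181  x^+=2.7505  v^+=-3.9240  a^+=-5.8783
step 6: x_pred=-3.3473  r=8.1173  x^+=-1.2774  v^+=-8.2997  a^+=-2.9820

a_post = -2.9820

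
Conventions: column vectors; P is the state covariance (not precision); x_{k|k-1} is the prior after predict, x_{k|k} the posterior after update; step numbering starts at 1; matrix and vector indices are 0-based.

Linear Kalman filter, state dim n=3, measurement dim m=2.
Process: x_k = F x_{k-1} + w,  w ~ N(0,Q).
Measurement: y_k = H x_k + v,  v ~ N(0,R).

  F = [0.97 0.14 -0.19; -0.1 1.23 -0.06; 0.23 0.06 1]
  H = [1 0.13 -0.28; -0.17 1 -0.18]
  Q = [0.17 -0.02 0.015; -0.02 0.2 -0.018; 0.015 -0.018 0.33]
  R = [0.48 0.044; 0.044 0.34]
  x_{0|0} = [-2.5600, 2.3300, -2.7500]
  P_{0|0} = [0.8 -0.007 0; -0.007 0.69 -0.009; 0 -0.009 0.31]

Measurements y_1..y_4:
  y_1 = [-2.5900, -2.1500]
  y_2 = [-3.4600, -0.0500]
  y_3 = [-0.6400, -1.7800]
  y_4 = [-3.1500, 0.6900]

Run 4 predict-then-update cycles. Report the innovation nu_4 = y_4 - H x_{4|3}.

step 1: x^-=[-1.6345, 3.2869, -3.1990]  P^-=[0.9460 0.0187 0.1386; 0.0187 1.2561 -0.0171; 0.1386 -0.0171 0.6835]  S=[1.4293 0.0860; 0.0860 1.6538]  K=[0.6445 -0.1346; 0.0852 0.7550; -0.0326 -0.0973]  nu=[-2.2785, -6.2906]  x^+=[-2.2566, -1.6566, -2.5128]  P^+=[0.3373 0.0673 0.1520; 0.0673 0.2919 0.1112; 0.1520 0.1112 0.6658]
step 2: x^-=[-1.9434, -1.6612, -3.1313]  P^-=[0.4734 0.0516 0.1274; 0.0516 0.6162 0.0935; 0.1274 0.0935 1.0998]  S=[0.9853 0.1043; 0.1043 0.9621]  K=[0.4621 -0.1039; 0.0426 0.6093; -0.1589 -0.1138]  nu=[-2.1774, 0.7172]  x^+=[-3.0241, -1.3171, -2.8670]  P^+=[0.2627 0.0642 0.1921; 0.0642 0.2519 0.1775; 0.1921 0.1775 1.0587]
step 3: x^-=[-2.5730, -1.1456, -3.6416]  P^-=[0.3975 0.0352 0.0811; 0.0352 0.5478 0.1447; 0.0811 0.1447 1.5150]  S=[0.9587 0.1038; 0.1038 0.8893]  K=[0.4065 -0.1003; 0.0060 0.5793; -0.3251 -0.1215]  nu=[1.0623, -1.7273]  x^+=[-1.9679, -2.1398, -3.7770]  P^+=[0.2386 0.0601 0.1987; 0.0601 0.2486 0.2288; 0.1987 0.2288 1.3924]
step 4: x^-=[-1.4908, -2.2085, -4.3580]  P^-=[0.3805 0.0233 0.0247; 0.0233 0.5374 0.1859; 0.0247 0.1859 1.8564]  S=[0.9938 0.1058; 0.1058 0.8752]  K=[0.3895 -0.0995; -0.0198 0.5736; -0.4612 -0.1184]  nu=[-2.5923, 1.8607]  x^+=[-2.6858, -1.0900, -3.3826]  P^+=[0.2292 0.0570 0.1930; 0.0570 0.2514 0.2641; 0.1930 0.2641 1.6212]

innov = [-2.5923, 1.8607]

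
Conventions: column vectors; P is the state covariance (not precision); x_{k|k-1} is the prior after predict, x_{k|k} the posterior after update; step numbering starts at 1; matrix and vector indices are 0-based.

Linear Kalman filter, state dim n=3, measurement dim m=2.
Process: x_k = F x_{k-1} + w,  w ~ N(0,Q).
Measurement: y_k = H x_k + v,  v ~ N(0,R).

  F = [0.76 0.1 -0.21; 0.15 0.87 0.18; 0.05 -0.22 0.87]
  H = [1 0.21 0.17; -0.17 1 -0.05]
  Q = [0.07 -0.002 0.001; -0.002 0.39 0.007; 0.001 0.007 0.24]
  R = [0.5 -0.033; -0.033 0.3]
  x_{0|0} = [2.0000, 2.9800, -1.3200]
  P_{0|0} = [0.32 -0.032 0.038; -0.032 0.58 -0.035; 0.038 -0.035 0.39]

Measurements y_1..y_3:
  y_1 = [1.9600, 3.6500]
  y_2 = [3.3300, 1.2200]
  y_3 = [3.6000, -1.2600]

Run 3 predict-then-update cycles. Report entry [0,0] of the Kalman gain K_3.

step 1: x^-=[2.0952, 2.6550, -1.7040]  P^-=[0.2623 0.0583 -0.0456; 0.0583 0.8316 -0.0607; -0.0456 -0.0607 0.5815]  S=[0.8204 0.1423; 0.1423 1.1261]  K=[0.3300 -0.0275; 0.1476 0.7137; 0.0634 -0.0808]  nu=[-0.4031, 1.2660]  x^+=[1.9274, 3.4991, -1.8319]  P^+=[0.1747 0.0075 -0.0612; 0.0075 0.2101 -0.0081; -0.0612 -0.0081 0.5723]
step 2: x^-=[2.1995, 3.0036, -2.2672]  P^-=[0.2193 0.0145 -0.1437; 0.0145 0.5676 0.0434; -0.1437 0.0434 0.6814]  S=[0.7244 0.0754; 0.0754 0.8639]  K=[0.2776 -0.0422; 0.1281 0.6405; -0.0302 0.0417]  nu=[0.8852, -1.5230]  x^+=[2.5095, 2.1416, -2.3574]  P^+=[0.1637 -0.0009 -0.1371; -0.0009 0.1890 0.0242; -0.1371 0.0242 0.6794]
step 3: x^-=[2.6165, 1.8153, -2.3966]  P^-=[0.2390 -0.0116 -0.2069; -0.0116 0.5587 0.0767; -0.2069 0.0767 0.7426]  S=[0.7154 0.0548; 0.0548 0.8602]  K=[0.2866 -0.0669; 0.1171 0.6399; -0.0973 0.0931]  nu=[1.0098, -2.7503]  x^+=[3.0899, 0.1737, -2.7508]  P^+=[0.1785 -0.0084 -0.1834; -0.0084 0.1885 0.0364; -0.1834 0.0364 0.7294]

K[0,0] = 0.2866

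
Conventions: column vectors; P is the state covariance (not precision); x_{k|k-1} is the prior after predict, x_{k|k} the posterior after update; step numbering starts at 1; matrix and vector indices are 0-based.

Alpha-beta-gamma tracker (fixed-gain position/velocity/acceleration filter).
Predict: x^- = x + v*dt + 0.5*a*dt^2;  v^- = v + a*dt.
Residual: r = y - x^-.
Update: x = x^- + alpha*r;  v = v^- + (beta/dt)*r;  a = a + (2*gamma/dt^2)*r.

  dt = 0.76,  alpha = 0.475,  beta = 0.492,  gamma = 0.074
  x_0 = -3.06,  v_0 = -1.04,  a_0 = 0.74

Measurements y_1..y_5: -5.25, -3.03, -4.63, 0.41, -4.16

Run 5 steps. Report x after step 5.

x_post = -1.1424

step 1: x_pred=-3.6367  r=-1.6133  x^+=-4.4030  v^+=-1.5220  a^+=0.3266
step 2: x_pred=-5.4654  r=2.4354  x^+=-4.3086  v^+=0.3028  a^+=0.9506
step 3: x_pred=-3.8039  r=-0.8261  x^+=-4.1963  v^+=0.4905  a^+=0.7390
step 4: x_pred=-3.6101  r=4.0201  x^+=-1.7005  v^+=3.6546  a^+=1.7690
step 5: x_pred=1.5879  r=-5.7479  x^+=-1.1424  v^+=1.2781  a^+=0.2963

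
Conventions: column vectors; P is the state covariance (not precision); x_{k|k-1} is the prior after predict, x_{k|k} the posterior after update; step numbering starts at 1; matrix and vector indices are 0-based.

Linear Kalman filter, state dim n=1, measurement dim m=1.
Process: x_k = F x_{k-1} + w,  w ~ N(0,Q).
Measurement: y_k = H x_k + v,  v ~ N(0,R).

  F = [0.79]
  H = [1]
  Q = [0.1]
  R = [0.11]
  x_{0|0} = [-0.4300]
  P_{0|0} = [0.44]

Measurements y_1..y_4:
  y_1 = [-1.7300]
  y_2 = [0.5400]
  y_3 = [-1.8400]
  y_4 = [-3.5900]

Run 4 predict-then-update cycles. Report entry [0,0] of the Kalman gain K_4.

step 1: x^-=[-0.3397]  P^-=[0.3746]  S=[0.4846]  K=[0.7730]  nu=[-1.3903]  x^+=[-1.4144]  P^+=[0.0850]
step 2: x^-=[-1.1174]  P^-=[0.1531]  S=[0.2631]  K=[0.5819]  nu=[1.6574]  x^+=[-0.1530]  P^+=[0.0640]
step 3: x^-=[-0.1209]  P^-=[0.1399]  S=[0.2499]  K=[0.5599]  nu=[-1.7191]  x^+=[-1.0834]  P^+=[0.0616]
step 4: x^-=[-0.8559]  P^-=[0.1384]  S=[0.2484]  K=[0.5572]  nu=[-2.7341]  x^+=[-2.3794]  P^+=[0.0613]

K[0,0] = 0.5572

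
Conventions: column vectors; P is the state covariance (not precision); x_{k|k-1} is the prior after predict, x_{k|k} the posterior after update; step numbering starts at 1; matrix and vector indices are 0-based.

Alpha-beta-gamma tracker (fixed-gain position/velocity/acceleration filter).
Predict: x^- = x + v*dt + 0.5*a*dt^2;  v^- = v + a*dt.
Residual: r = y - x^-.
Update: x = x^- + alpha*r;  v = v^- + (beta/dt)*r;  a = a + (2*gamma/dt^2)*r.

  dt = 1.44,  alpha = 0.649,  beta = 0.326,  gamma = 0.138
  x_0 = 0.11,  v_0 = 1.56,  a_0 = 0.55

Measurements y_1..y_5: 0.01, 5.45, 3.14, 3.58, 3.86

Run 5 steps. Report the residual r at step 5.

step 1: x_pred=2.9266  r=-2.9166  x^+=1.0337  v^+=1.6917  a^+=0.1618
step 2: x_pred=3.6375  r=1.8125  x^+=4.8138  v^+=2.3350  a^+=0.4030
step 3: x_pred=8.5941  r=-5.4541  x^+=5.0544  v^+=1.6806  a^+=-0.3229
step 4: x_pred=7.1397  r=-3.5597  x^+=4.8294  v^+=0.4097  a^+=-0.7967
step 5: x_pred=4.5934  r=-0.7334  x^+=4.1174  v^+=-0.9036  a^+=-0.8943

resid = -0.7334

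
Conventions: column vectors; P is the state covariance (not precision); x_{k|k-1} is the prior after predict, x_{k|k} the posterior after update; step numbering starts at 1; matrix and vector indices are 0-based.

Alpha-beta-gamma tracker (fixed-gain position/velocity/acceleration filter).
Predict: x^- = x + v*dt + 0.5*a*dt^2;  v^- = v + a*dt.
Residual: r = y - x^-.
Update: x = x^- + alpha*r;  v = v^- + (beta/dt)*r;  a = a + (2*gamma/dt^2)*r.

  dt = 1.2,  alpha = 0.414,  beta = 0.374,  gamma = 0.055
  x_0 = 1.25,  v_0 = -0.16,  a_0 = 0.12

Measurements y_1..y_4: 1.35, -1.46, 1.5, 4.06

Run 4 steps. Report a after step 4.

step 1: x_pred=1.1444  r=0.2056  x^+=1.2295  v^+=0.0481  a^+=0.1357
step 2: x_pred=1.3849  r=-2.8449  x^+=0.2071  v^+=-0.6757  a^+=-0.0816
step 3: x_pred=-0.6625  r=2.1625  x^+=0.2328  v^+=-0.0997  a^+=0.0836
step 4: x_pred=0.1733  r=3.8867  x^+=1.7824  v^+=1.2120  a^+=0.3805

a_post = 0.3805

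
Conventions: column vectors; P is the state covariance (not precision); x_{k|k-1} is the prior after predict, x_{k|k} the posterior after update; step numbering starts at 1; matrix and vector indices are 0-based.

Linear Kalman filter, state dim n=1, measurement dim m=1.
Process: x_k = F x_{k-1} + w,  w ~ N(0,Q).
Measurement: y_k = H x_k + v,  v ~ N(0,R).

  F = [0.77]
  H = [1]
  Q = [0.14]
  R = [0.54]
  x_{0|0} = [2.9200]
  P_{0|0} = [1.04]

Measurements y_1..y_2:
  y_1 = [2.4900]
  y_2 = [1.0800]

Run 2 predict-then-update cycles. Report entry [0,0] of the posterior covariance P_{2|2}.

P_post[0,0] = 0.2036

step 1: x^-=[2.2484]  P^-=[0.7566]  S=[1.2966]  K=[0.5835]  nu=[0.2416]  x^+=[2.3894]  P^+=[0.3151]
step 2: x^-=[1.8398]  P^-=[0.3268]  S=[0.8668]  K=[0.3770]  nu=[-0.7598]  x^+=[1.5533]  P^+=[0.2036]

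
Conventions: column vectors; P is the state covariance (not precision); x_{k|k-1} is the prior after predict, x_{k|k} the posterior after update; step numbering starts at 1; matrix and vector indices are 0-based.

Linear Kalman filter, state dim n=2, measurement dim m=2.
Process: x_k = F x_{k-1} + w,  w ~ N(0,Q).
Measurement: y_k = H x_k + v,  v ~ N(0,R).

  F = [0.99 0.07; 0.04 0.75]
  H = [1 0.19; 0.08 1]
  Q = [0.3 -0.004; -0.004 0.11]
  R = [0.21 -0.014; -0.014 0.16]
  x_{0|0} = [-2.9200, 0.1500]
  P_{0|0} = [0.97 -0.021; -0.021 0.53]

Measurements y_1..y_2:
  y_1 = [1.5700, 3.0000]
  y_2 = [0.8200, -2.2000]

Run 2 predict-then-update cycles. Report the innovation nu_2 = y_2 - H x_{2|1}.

step 1: x^-=[-2.8803, -0.0043]  P^-=[1.2504 0.0466; 0.0466 0.4084]  S=[1.4928 0.2109; 0.2109 0.5839]  K=[0.8515 -0.0565; -0.0174 0.7122]  nu=[4.4511, 3.2347]  x^+=[0.7271, 2.2218]  P^+=[0.1864 -0.0359; -0.0359 0.1171]
step 2: x^-=[0.8754, 1.6954]  P^-=[0.4783 -0.0172; -0.0172 0.1740]  S=[0.6881 0.0399; 0.0399 0.3343]  K=[0.6915 -0.0195; -0.0069 0.5172]  nu=[-0.3775, -3.9655]  x^+=[0.6915, -0.3528]  P^+=[0.1502 -0.0248; -0.0248 0.0848]

innov = [-0.3775, -3.9655]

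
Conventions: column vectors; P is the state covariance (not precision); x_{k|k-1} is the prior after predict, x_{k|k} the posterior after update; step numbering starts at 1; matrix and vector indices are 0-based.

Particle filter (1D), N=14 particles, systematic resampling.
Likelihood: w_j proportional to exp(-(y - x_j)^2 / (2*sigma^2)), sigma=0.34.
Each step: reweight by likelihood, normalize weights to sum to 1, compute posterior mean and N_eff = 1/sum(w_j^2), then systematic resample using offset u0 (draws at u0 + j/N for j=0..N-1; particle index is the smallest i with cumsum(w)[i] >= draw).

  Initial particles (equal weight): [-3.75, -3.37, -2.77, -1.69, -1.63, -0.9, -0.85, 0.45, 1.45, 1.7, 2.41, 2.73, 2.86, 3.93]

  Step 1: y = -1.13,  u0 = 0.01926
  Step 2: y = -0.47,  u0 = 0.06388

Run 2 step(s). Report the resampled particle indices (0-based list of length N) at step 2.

resampled_idx = [4, 5, 6, 7, 7, 8, 9, 9, 10, 11, 11, 12, 13, 13]

step 1: w=[0.0000, 0.0000, 0.0000, 0.1224, 0.1611, 0.3780, 0.3385, 0.0000, 0.0000, 0.0000, 0.0000, 0.0000, 0.0000, 0.0000]  mean=-1.0974  Neff=3.3514  idx=[3, 3, 4, 4, 5, 5, 5, 5, 5, 6, 6, 6, 6, 6]
step 2: w=[0.0003, 0.0003, 0.0006, 0.0006, 0.0911, 0.0911, 0.0911, 0.0911, 0.0911, 0.1085, 0.1085, 0.1085, 0.1085, 0.1085]  mean=-0.8743  Neff=9.9610  idx=[4, 5, 6, 7, 7, 8, 9, 9, 10, 11, 11, 12, 13, 13]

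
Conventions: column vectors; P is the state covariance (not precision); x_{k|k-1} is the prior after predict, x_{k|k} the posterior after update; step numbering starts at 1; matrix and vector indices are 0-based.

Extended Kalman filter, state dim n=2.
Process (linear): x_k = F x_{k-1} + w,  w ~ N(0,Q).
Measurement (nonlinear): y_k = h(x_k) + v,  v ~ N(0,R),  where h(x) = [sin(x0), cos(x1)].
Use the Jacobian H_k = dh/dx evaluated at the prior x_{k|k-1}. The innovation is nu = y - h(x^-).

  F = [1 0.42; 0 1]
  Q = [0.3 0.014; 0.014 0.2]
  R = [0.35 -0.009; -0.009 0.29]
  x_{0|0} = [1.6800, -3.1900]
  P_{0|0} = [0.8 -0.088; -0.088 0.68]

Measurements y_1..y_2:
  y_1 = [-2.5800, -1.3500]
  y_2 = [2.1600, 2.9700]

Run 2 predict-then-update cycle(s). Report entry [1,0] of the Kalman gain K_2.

step 1: x^-=[0.3402, -3.1900]  P^-=[1.1460 0.2116; 0.2116 0.8800]  H_jac=[0.9427 0.0000; 0.0000 -0.0484]  S=[1.3684 -0.0187; -0.0187 0.2921]  K=[0.7897 0.0154; 0.1439 -0.1366]  nu=[-2.9137, -0.3512]  x^+=[-1.9661, -3.5613]  P^+=[0.2930 0.0547; 0.0547 0.8455]
step 2: x^-=[-3.4619, -3.5613]  P^-=[0.7882 0.4238; 0.4238 1.0455]  H_jac=[-0.9492 0.0000; 0.0000 -0.4075]  S=[1.0601 0.1549; 0.1549 0.4636]  K=[-0.6847 -0.1437; -0.2578 -0.8328]  nu=[1.8452, 3.8832]  x^+=[-5.2834, -7.2709]  P^+=[0.2511 0.0872; 0.0872 0.5870]

K[1,0] = -0.2578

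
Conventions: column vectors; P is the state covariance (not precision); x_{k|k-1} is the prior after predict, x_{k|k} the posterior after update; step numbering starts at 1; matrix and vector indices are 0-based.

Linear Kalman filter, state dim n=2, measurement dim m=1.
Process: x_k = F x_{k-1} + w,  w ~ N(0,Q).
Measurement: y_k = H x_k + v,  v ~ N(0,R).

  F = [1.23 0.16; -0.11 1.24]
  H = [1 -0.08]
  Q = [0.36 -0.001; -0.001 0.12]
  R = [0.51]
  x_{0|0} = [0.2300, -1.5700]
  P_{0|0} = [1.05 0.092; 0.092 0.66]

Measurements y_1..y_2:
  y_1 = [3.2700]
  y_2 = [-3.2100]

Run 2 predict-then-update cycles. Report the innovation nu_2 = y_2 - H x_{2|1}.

innov = [-6.1738]

step 1: x^-=[0.0317, -1.9721]  P^-=[2.0017 0.1266; 0.1266 1.1224]  S=[2.4986]  K=[0.7971; 0.0147]  nu=[3.0805]  x^+=[2.4871, -1.9267]  P^+=[0.4143 0.0973; 0.0973 1.1219]
step 2: x^-=[2.7508, -2.6627]  P^-=[1.0538 0.3122; 0.3122 1.8235]  S=[1.5255]  K=[0.6744; 0.1090]  nu=[-6.1738]  x^+=[-1.4128, -3.3357]  P^+=[0.3599 0.2000; 0.2000 1.8054]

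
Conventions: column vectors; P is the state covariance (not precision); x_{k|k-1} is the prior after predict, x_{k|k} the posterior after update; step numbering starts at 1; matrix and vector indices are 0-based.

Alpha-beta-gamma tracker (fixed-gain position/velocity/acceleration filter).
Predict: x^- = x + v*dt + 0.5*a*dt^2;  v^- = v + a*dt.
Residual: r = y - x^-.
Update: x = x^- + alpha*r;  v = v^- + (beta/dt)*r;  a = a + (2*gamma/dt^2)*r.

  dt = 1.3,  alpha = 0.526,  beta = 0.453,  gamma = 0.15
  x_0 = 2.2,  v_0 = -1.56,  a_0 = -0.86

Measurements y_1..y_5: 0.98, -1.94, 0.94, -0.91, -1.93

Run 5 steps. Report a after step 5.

step 1: x_pred=-0.5547  r=1.5347  x^+=0.2526  v^+=-2.1432  a^+=-0.5876
step 2: x_pred=-3.0301  r=1.0901  x^+=-2.4567  v^+=-2.5272  a^+=-0.3941
step 3: x_pred=-6.0750  r=7.0150  x^+=-2.3851  v^+=-0.5950  a^+=0.8512
step 4: x_pred=-2.4393  r=1.5293  x^+=-1.6349  v^+=1.0445  a^+=1.1227
step 5: x_pred=0.6716  r=-2.6016  x^+=-0.6968  v^+=1.5974  a^+=0.6609

a_post = 0.6609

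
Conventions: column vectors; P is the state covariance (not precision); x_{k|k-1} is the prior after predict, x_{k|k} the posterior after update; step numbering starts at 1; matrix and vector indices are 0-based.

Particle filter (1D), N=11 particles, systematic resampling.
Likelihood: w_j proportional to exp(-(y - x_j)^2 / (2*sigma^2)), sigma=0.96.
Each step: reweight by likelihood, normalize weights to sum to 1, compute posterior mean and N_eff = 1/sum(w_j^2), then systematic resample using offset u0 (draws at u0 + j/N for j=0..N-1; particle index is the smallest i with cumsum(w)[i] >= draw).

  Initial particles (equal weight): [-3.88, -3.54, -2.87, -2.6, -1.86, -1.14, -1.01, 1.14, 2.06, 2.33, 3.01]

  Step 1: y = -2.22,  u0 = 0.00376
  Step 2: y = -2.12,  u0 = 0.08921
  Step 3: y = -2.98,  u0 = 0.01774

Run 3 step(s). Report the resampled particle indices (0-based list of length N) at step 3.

step 1: w=[0.0528, 0.0914, 0.1871, 0.2176, 0.2193, 0.1250, 0.1063, 0.0005, 0.0000, 0.0000, 0.0000]  mean=-2.2882  Neff=5.9344  idx=[0, 1, 2, 2, 3, 3, 4, 4, 4, 5, 6]
step 2: w=[0.0240, 0.0432, 0.0950, 0.0950, 0.1137, 0.1137, 0.1242, 0.1242, 0.1242, 0.0765, 0.0661]  mean=-2.2300  Neff=9.7182  idx=[2, 3, 4, 4, 5, 6, 7, 7, 8, 9, 10]
step 3: w=[0.1406, 0.1406, 0.1308, 0.1308, 0.1308, 0.0716, 0.0716, 0.0716, 0.0716, 0.0225, 0.0172]  mean=-2.4035  Neff=8.9118  idx=[0, 0, 1, 2, 2, 3, 4, 4, 5, 7, 8]

resampled_idx = [0, 0, 1, 2, 2, 3, 4, 4, 5, 7, 8]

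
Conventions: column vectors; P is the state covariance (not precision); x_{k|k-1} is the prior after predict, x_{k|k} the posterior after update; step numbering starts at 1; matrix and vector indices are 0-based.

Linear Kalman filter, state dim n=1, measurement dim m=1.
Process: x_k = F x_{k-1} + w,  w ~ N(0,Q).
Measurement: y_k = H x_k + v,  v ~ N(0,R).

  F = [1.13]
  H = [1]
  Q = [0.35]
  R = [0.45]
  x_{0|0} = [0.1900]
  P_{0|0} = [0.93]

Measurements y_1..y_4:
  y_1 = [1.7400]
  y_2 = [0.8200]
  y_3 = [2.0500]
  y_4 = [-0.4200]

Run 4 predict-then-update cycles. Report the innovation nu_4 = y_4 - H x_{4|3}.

innov = [-2.3815]

step 1: x^-=[0.2147]  P^-=[1.5375]  S=[1.9875]  K=[0.7736]  nu=[1.5253]  x^+=[1.3947]  P^+=[0.3481]
step 2: x^-=[1.5760]  P^-=[0.7945]  S=[1.2445]  K=[0.6384]  nu=[-0.7560]  x^+=[1.0933]  P^+=[0.2873]
step 3: x^-=[1.2355]  P^-=[0.7168]  S=[1.1668]  K=[0.6143]  nu=[0.8145]  x^+=[1.7359]  P^+=[0.2765]
step 4: x^-=[1.9615]  P^-=[0.7030]  S=[1.1530]  K=[0.6097]  nu=[-2.3815]  x^+=[0.5095]  P^+=[0.2744]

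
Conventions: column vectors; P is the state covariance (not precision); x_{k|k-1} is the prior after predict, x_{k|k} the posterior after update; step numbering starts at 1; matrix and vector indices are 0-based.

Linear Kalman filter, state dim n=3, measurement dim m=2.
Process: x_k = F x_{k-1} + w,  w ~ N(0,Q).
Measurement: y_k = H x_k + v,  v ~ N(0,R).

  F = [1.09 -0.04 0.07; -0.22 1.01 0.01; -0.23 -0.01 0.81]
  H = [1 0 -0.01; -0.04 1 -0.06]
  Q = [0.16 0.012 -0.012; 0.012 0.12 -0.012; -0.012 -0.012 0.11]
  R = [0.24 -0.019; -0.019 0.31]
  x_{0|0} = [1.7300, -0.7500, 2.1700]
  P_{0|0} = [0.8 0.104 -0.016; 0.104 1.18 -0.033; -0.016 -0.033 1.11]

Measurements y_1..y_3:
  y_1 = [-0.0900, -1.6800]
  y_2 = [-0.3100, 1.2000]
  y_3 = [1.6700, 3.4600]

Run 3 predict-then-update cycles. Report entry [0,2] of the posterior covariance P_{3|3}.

P_post[0,2] = -0.0043

step 1: x^-=[2.0676, -1.1164, 1.3673]  P^-=[1.1065 -0.1136 -0.1621; -0.1136 1.3157 -0.0225; -0.1621 -0.0225 0.8877]  S=[1.3498 -0.1664; -0.1664 1.6417]  K=[0.8201 -0.0071; 0.0155 0.8066; -0.1335 -0.0557]  nu=[-2.1439, -0.3989]  x^+=[0.3123, -1.4713, 1.6758]  P^+=[0.1967 -0.0113 -0.0224; -0.0113 0.2515 0.0360; -0.0224 0.0360 0.8610]
step 2: x^-=[0.5166, -1.5379, 1.3003]  P^-=[0.3957 -0.0546 -0.0330; -0.0546 0.3920 0.0385; -0.0330 0.0385 0.6930]  S=[0.6364 -0.0874; -0.0874 0.7047]  K=[0.6195 -0.0203; -0.0102 0.5548; -0.0641 -0.0105]  nu=[-0.8135, 2.8366]  x^+=[-0.0449, 0.0440, 1.3228]  P^+=[0.1490 -0.0126 -0.0083; -0.0126 0.1740 0.0391; -0.0083 0.0391 0.6905]
step 3: x^-=[0.0419, 0.0676, 1.0813]  P^-=[0.3403 -0.0415 -0.0186; -0.0415 0.3112 0.0357; -0.0186 0.0357 0.5733]  S=[0.5807 -0.0730; -0.0730 0.6228]  K=[0.5840 -0.0182; -0.0094 0.4978; -0.0421 -0.0016]  nu=[1.6389, 3.4590]  x^+=[0.9360, 1.7741, 1.0068]  P^+=[0.1405 -0.0114 -0.0043; -0.0114 0.1561 0.0345; -0.0043 0.0345 0.5723]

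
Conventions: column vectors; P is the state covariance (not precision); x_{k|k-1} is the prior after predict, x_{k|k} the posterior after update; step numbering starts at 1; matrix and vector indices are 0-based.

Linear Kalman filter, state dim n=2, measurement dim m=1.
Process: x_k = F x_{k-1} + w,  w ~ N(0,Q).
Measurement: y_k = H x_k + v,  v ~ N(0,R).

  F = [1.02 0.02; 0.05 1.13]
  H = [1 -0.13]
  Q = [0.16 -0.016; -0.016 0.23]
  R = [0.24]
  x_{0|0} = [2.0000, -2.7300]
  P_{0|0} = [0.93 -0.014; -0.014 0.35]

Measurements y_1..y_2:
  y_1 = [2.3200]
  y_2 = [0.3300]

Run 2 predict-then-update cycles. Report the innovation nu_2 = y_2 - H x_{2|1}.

innov = [-2.0163]

step 1: x^-=[1.9854, -2.9849]  P^-=[1.1271 0.0232; 0.0232 0.6777]  S=[1.3726]  K=[0.8190; -0.0473]  nu=[-0.0534]  x^+=[1.9416, -2.9824]  P^+=[0.2065 0.0763; 0.0763 0.6746]
step 2: x^-=[1.9208, -3.2730]  P^-=[0.3782 0.0979; 0.0979 1.1005]  S=[0.6114]  K=[0.5978; -0.0740]  nu=[-2.0163]  x^+=[0.7154, -3.1239]  P^+=[0.1597 0.1249; 0.1249 1.0972]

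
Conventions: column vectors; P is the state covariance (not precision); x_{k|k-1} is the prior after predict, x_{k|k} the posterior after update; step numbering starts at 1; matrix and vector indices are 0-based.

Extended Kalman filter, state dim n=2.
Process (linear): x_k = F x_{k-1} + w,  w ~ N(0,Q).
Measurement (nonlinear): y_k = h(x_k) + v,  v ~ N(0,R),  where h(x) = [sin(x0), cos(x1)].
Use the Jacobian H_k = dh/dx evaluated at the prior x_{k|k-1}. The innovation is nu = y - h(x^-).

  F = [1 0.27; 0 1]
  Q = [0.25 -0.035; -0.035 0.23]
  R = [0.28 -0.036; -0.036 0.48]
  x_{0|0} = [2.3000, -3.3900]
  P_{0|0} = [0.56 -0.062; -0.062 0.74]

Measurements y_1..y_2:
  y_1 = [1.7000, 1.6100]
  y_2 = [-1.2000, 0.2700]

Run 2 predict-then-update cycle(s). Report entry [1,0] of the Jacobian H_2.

step 1: x^-=[1.3847, -3.3900]  P^-=[0.8305 0.1028; 0.1028 0.9700]  H_jac=[0.1850 0.0000; 0.0000 -0.2459]  S=[0.3084 -0.0407; -0.0407 0.5386]  K=[0.4969 -0.0094; 0.0033 -0.4425]  nu=[0.7173, 2.5793]  x^+=[1.7169, -4.5290]  P^+=[0.7539 0.0911; 0.0911 0.8644]
step 2: x^-=[0.4941, -4.5290]  P^-=[1.1161 0.2895; 0.2895 1.0944]  H_jac=[0.8804 0.0000; 0.0000 -0.9832]  S=[1.1451 -0.2866; -0.2866 1.5380]  K=[0.8515 -0.0264; 0.0498 -0.6904]  nu=[-1.6742, 0.4524]  x^+=[-0.9435, -4.9247]  P^+=[0.2719 0.0441; 0.0441 0.3388]

H_jac[1,0] = 0.0000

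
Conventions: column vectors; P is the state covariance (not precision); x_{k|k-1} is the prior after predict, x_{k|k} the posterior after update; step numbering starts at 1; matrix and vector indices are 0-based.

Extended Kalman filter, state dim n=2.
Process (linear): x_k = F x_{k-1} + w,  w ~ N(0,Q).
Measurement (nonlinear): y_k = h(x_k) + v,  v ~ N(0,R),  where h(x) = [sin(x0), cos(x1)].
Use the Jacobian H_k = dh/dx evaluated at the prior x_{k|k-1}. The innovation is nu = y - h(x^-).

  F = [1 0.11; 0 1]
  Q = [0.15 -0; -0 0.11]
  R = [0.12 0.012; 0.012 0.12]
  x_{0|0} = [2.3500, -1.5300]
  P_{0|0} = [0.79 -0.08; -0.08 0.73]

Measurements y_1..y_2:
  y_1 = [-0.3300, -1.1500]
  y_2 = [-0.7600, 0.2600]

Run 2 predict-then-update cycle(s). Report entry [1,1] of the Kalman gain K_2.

K[1,1] = 0.6438

step 1: x^-=[2.1817, -1.5300]  P^-=[0.9312 0.0003; 0.0003 0.8400]  H_jac=[-0.5736 0.0000; 0.0000 0.9992]  S=[0.4264 0.0118; 0.0118 0.9586]  K=[-1.2532 0.0158; -0.0247 0.8759]  nu=[-1.1491, -1.1908]  x^+=[3.6030, -2.5446]  P^+=[0.2618 -0.0132; -0.0132 0.1049]
step 2: x^-=[3.3231, -2.5446]  P^-=[0.4102 -0.0016; -0.0016 0.2149]  H_jac=[-0.9836 0.0000; 0.0000 0.5622]  S=[0.5168 0.0129; 0.0129 0.1879]  K=[-0.7819 0.0488; -0.0130 0.6438]  nu=[-0.5795, 1.0870]  x^+=[3.8292, -1.8373]  P^+=[0.0948 -0.0063; -0.0063 0.1371]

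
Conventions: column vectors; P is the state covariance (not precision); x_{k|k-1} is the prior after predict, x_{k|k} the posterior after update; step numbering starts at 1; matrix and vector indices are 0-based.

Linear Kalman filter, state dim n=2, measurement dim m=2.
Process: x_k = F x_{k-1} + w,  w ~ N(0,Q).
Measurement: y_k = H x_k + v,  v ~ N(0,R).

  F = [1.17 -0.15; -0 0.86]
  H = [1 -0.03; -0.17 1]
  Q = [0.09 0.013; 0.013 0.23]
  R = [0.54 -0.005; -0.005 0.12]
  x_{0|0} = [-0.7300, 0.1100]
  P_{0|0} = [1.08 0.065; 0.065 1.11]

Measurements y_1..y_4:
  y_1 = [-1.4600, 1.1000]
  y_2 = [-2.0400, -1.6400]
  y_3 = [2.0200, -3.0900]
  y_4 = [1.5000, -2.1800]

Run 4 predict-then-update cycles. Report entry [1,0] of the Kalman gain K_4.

K[1,0] = 0.0654

step 1: x^-=[-0.8706, 0.0946]  P^-=[1.5706 -0.0648; -0.0648 1.0510]  S=[2.1154 -0.3686; -0.3686 1.2384]  K=[0.7348 -0.0492; 0.1096 0.8902]  nu=[-0.5866, 0.8574]  x^+=[-1.3438, 0.7936]  P^+=[0.3988 0.0582; 0.0582 0.1162]
step 2: x^-=[-1.6912, 0.6825]  P^-=[0.6181 0.0566; 0.0566 0.3159]  S=[1.1550 -0.0627; -0.0627 0.4345]  K=[0.5318 -0.0349; 0.0797 0.7164]  nu=[-0.3283, -2.6100]  x^+=[-1.7748, -1.2134]  P^+=[0.2886 0.0422; 0.0422 0.0927]
step 3: x^-=[-1.8945, -1.0435]  P^-=[0.4723 0.0435; 0.0435 0.2986]  S=[1.0100 -0.0505; -0.0505 0.4174]  K=[0.4648 -0.0319; 0.0695 0.7060]  nu=[3.8832, -2.3685]  x^+=[-0.0142, -2.4457]  P^+=[0.2522 0.0367; 0.0367 0.0906]
step 4: x^-=[0.3502, -2.1033]  P^-=[0.4244 0.0383; 0.0383 0.2970]  S=[0.9624 -0.0476; -0.0476 0.4163]  K=[0.4383 -0.0313; 0.0654 0.7054]  nu=[1.0867, -0.0172]  x^+=[0.8270, -2.0443]  P^+=[0.2379 0.0345; 0.0345 0.0902]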